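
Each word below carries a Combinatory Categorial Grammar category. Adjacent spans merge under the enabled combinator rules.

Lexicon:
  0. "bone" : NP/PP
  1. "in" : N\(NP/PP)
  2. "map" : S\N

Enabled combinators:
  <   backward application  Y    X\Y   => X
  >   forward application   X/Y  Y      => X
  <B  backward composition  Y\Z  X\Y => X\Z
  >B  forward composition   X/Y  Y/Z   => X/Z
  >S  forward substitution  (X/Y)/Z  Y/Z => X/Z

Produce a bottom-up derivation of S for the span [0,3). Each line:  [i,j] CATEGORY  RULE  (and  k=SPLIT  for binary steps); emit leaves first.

[0,1] NP/PP  lex  "bone"
[1,2] N\(NP/PP)  lex  "in"
[0,2] N  <  k=1
[2,3] S\N  lex  "map"
[0,3] S  <  k=2

[0,3] S   <
  [0,2] N   <
    [0,1] "bone" : NP/PP
    [1,2] "in" : N\(NP/PP)
  [2,3] "map" : S\N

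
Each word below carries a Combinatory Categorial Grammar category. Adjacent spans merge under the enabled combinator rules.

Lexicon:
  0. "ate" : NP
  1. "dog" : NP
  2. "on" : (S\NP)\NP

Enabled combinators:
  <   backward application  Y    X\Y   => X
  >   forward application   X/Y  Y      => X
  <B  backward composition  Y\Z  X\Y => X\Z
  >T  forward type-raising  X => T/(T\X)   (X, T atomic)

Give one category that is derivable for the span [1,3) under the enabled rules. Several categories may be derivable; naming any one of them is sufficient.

S\NP

[0,3] S   <
  [0,1] "ate" : NP
  [1,3] S\NP   <
    [1,2] "dog" : NP
    [2,3] "on" : (S\NP)\NP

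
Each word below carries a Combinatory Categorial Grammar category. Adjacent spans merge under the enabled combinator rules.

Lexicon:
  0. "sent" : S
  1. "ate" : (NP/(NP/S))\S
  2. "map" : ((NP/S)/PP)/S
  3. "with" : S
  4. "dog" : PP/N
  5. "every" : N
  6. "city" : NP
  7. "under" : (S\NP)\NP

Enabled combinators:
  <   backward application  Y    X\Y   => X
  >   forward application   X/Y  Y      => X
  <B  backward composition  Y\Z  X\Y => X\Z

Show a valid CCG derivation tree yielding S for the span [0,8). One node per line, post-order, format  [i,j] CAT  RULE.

[0,1] S  lex  "sent"
[1,2] (NP/(NP/S))\S  lex  "ate"
[0,2] NP/(NP/S)  <  k=1
[2,3] ((NP/S)/PP)/S  lex  "map"
[3,4] S  lex  "with"
[2,4] (NP/S)/PP  >  k=3
[4,5] PP/N  lex  "dog"
[5,6] N  lex  "every"
[4,6] PP  >  k=5
[2,6] NP/S  >  k=4
[0,6] NP  >  k=2
[6,7] NP  lex  "city"
[7,8] (S\NP)\NP  lex  "under"
[6,8] S\NP  <  k=7
[0,8] S  <  k=6

[0,8] S   <
  [0,6] NP   >
    [0,2] NP/(NP/S)   <
      [0,1] "sent" : S
      [1,2] "ate" : (NP/(NP/S))\S
    [2,6] NP/S   >
      [2,4] (NP/S)/PP   >
        [2,3] "map" : ((NP/S)/PP)/S
        [3,4] "with" : S
      [4,6] PP   >
        [4,5] "dog" : PP/N
        [5,6] "every" : N
  [6,8] S\NP   <
    [6,7] "city" : NP
    [7,8] "under" : (S\NP)\NP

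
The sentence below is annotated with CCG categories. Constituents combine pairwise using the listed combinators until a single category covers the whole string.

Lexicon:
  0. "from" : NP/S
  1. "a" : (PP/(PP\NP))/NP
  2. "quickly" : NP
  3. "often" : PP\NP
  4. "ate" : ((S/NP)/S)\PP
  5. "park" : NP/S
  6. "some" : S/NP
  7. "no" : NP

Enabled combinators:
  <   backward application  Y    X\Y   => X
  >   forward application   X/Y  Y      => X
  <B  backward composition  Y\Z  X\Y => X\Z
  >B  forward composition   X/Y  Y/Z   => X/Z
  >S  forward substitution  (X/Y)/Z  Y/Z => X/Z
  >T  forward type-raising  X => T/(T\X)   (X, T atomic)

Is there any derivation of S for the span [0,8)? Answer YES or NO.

NO

NP/S (PP/(PP\NP))/NP NP PP\NP ((S/NP)/S)\PP NP/S S/NP NP
CKY chart[0,8] = {N/(N\NP), NP, NP/(NP\NP), NP/(S\S), PP/(PP\NP), S/(S\NP)}; S ∉ chart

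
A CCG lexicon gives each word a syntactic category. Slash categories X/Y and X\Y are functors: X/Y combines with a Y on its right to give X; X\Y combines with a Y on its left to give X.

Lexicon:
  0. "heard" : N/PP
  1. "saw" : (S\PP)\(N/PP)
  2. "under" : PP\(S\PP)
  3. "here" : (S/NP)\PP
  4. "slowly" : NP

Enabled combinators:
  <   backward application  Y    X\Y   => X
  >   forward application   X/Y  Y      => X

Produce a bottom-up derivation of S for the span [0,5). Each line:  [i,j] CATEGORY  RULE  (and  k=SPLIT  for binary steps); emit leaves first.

[0,1] N/PP  lex  "heard"
[1,2] (S\PP)\(N/PP)  lex  "saw"
[0,2] S\PP  <  k=1
[2,3] PP\(S\PP)  lex  "under"
[0,3] PP  <  k=2
[3,4] (S/NP)\PP  lex  "here"
[0,4] S/NP  <  k=3
[4,5] NP  lex  "slowly"
[0,5] S  >  k=4

[0,5] S   >
  [0,4] S/NP   <
    [0,3] PP   <
      [0,2] S\PP   <
        [0,1] "heard" : N/PP
        [1,2] "saw" : (S\PP)\(N/PP)
      [2,3] "under" : PP\(S\PP)
    [3,4] "here" : (S/NP)\PP
  [4,5] "slowly" : NP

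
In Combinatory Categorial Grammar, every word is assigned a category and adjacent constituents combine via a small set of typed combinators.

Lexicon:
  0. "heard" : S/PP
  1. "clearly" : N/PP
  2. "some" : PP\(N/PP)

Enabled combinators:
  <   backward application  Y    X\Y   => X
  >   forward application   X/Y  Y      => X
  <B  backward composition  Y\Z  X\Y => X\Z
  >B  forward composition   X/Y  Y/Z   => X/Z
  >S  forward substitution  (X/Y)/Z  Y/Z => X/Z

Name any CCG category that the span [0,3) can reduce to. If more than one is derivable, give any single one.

S

[0,3] S   >
  [0,1] "heard" : S/PP
  [1,3] PP   <
    [1,2] "clearly" : N/PP
    [2,3] "some" : PP\(N/PP)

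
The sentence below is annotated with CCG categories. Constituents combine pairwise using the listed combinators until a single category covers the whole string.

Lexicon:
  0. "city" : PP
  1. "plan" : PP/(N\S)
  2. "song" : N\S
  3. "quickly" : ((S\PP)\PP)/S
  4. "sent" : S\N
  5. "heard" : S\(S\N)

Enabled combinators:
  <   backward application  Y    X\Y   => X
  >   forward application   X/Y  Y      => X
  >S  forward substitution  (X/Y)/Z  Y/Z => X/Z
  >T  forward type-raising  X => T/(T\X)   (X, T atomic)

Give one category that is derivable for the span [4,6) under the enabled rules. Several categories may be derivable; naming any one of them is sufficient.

S

[0,6] S   <
  [0,1] "city" : PP
  [1,6] S\PP   <
    [1,3] PP   >
      [1,2] "plan" : PP/(N\S)
      [2,3] "song" : N\S
    [3,6] (S\PP)\PP   >
      [3,4] "quickly" : ((S\PP)\PP)/S
      [4,6] S   <
        [4,5] "sent" : S\N
        [5,6] "heard" : S\(S\N)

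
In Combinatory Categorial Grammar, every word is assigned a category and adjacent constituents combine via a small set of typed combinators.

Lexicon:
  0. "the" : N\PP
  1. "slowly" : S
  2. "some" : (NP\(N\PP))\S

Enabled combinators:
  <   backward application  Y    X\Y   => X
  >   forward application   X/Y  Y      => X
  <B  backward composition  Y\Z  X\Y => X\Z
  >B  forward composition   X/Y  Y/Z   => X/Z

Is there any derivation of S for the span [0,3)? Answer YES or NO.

N\PP S (NP\(N\PP))\S
CKY chart[0,3] = {NP}; S ∉ chart

NO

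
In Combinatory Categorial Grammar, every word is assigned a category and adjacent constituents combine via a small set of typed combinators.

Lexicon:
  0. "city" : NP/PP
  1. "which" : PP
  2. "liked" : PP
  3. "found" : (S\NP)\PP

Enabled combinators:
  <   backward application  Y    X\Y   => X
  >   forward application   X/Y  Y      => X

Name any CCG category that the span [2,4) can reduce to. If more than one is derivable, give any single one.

S\NP

[0,4] S   <
  [0,2] NP   >
    [0,1] "city" : NP/PP
    [1,2] "which" : PP
  [2,4] S\NP   <
    [2,3] "liked" : PP
    [3,4] "found" : (S\NP)\PP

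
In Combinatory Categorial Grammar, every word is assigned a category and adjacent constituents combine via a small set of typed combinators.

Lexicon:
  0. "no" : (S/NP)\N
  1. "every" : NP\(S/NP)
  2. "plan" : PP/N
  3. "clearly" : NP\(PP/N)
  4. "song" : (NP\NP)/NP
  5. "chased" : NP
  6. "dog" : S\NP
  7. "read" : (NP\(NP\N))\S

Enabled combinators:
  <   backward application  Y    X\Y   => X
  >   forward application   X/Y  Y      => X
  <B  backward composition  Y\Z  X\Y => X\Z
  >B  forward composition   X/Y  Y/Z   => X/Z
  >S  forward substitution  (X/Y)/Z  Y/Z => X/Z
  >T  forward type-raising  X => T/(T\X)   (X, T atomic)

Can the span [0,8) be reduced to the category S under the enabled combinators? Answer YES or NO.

NO

(S/NP)\N NP\(S/NP) PP/N NP\(PP/N) (NP\NP)/NP NP S\NP (NP\(NP\N))\S
CKY chart[0,8] = {N/(N\NP), NP, NP/(NP\NP), PP/(PP\NP), S/(S\NP)}; S ∉ chart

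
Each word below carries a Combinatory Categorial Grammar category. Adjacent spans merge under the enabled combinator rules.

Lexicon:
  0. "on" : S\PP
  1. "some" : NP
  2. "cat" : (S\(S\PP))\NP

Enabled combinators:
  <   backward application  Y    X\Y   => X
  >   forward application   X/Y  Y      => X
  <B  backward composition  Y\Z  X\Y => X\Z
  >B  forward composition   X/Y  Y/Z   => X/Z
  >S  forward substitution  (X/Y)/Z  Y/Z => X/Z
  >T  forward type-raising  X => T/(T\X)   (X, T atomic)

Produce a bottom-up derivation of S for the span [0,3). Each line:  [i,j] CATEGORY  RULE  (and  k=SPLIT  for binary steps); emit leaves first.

[0,3] S   <
  [0,1] "on" : S\PP
  [1,3] S\(S\PP)   <
    [1,2] "some" : NP
    [2,3] "cat" : (S\(S\PP))\NP

[0,1] S\PP  lex  "on"
[1,2] NP  lex  "some"
[2,3] (S\(S\PP))\NP  lex  "cat"
[1,3] S\(S\PP)  <  k=2
[0,3] S  <  k=1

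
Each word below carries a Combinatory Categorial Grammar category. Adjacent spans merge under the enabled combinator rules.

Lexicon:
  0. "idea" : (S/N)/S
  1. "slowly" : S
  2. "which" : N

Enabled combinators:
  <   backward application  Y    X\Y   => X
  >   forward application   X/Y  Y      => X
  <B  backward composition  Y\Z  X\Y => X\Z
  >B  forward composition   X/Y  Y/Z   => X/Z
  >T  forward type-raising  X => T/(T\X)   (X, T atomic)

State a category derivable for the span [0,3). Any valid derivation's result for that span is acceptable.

S

[0,3] S   >
  [0,2] S/N   >
    [0,1] "idea" : (S/N)/S
    [1,2] "slowly" : S
  [2,3] "which" : N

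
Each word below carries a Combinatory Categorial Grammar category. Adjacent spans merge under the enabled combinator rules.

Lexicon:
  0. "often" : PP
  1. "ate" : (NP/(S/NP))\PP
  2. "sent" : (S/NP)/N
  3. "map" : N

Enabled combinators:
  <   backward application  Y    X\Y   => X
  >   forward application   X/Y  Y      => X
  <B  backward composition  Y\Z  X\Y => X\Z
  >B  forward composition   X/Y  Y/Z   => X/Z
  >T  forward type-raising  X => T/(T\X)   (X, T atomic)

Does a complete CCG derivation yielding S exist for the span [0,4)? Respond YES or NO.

NO

PP (NP/(S/NP))\PP (S/NP)/N N
CKY chart[0,4] = {N/(N\NP), NP, NP/(NP\NP), NP/(N\N), PP/(PP\NP), S/(S\NP)}; S ∉ chart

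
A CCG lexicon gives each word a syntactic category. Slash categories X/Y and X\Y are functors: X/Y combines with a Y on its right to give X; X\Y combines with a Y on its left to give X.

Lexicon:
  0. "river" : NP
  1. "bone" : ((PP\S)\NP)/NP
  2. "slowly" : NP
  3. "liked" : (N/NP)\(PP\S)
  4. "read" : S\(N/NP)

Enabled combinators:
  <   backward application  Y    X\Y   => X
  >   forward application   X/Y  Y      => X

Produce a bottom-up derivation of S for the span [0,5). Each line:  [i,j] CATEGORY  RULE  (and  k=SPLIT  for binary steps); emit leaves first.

[0,1] NP  lex  "river"
[1,2] ((PP\S)\NP)/NP  lex  "bone"
[2,3] NP  lex  "slowly"
[1,3] (PP\S)\NP  >  k=2
[0,3] PP\S  <  k=1
[3,4] (N/NP)\(PP\S)  lex  "liked"
[0,4] N/NP  <  k=3
[4,5] S\(N/NP)  lex  "read"
[0,5] S  <  k=4

[0,5] S   <
  [0,4] N/NP   <
    [0,3] PP\S   <
      [0,1] "river" : NP
      [1,3] (PP\S)\NP   >
        [1,2] "bone" : ((PP\S)\NP)/NP
        [2,3] "slowly" : NP
    [3,4] "liked" : (N/NP)\(PP\S)
  [4,5] "read" : S\(N/NP)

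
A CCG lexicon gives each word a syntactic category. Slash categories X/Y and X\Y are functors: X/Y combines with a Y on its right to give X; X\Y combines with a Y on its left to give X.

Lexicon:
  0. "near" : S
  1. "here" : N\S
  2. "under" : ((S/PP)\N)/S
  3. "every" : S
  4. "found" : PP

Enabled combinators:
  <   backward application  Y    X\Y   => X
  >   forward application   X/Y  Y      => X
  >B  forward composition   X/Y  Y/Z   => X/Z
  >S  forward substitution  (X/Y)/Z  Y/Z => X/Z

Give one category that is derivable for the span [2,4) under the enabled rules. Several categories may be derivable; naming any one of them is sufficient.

(S/PP)\N

[0,5] S   >
  [0,4] S/PP   <
    [0,2] N   <
      [0,1] "near" : S
      [1,2] "here" : N\S
    [2,4] (S/PP)\N   >
      [2,3] "under" : ((S/PP)\N)/S
      [3,4] "every" : S
  [4,5] "found" : PP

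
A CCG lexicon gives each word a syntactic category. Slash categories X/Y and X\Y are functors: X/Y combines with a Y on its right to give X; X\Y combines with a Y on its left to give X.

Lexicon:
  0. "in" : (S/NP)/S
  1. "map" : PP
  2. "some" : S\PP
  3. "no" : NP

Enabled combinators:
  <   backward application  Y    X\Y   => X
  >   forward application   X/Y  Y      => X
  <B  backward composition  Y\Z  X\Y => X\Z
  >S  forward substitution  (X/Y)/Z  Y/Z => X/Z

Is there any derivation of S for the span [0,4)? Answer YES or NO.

YES

[0,4] S   >
  [0,3] S/NP   >
    [0,1] "in" : (S/NP)/S
    [1,3] S   <
      [1,2] "map" : PP
      [2,3] "some" : S\PP
  [3,4] "no" : NP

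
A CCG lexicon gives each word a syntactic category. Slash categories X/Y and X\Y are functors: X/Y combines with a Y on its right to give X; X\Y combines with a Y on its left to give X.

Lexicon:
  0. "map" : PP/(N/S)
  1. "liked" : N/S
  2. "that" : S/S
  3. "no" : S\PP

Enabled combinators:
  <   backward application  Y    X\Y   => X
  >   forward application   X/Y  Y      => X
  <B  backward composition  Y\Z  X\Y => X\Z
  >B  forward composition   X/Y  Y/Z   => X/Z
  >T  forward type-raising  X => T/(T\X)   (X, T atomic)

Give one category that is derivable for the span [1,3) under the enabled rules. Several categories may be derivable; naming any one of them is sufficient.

[0,4] S   <
  [0,3] PP   >
    [0,1] "map" : PP/(N/S)
    [1,3] N/S   >B
      [1,2] "liked" : N/S
      [2,3] "that" : S/S
  [3,4] "no" : S\PP

N/S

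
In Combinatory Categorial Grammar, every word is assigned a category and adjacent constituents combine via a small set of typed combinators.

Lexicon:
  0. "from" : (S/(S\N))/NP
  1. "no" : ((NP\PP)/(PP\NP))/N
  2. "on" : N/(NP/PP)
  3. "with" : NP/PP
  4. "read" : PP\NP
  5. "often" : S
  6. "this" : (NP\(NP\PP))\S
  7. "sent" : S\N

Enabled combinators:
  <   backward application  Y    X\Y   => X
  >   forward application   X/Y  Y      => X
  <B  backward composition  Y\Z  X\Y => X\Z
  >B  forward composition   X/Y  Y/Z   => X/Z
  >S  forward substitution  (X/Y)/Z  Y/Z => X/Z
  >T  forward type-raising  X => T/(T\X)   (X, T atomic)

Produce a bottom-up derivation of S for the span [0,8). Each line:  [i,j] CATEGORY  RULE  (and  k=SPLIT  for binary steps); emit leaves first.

[0,1] (S/(S\N))/NP  lex  "from"
[1,2] ((NP\PP)/(PP\NP))/N  lex  "no"
[2,3] N/(NP/PP)  lex  "on"
[3,4] NP/PP  lex  "with"
[2,4] N  >  k=3
[1,4] (NP\PP)/(PP\NP)  >  k=2
[4,5] PP\NP  lex  "read"
[1,5] NP\PP  >  k=4
[5,6] S  lex  "often"
[6,7] (NP\(NP\PP))\S  lex  "this"
[5,7] NP\(NP\PP)  <  k=6
[1,7] NP  <  k=5
[0,7] S/(S\N)  >  k=1
[7,8] S\N  lex  "sent"
[0,8] S  >  k=7

[0,8] S   >
  [0,7] S/(S\N)   >
    [0,1] "from" : (S/(S\N))/NP
    [1,7] NP   <
      [1,5] NP\PP   >
        [1,4] (NP\PP)/(PP\NP)   >
          [1,2] "no" : ((NP\PP)/(PP\NP))/N
          [2,4] N   >
            [2,3] "on" : N/(NP/PP)
            [3,4] "with" : NP/PP
        [4,5] "read" : PP\NP
      [5,7] NP\(NP\PP)   <
        [5,6] "often" : S
        [6,7] "this" : (NP\(NP\PP))\S
  [7,8] "sent" : S\N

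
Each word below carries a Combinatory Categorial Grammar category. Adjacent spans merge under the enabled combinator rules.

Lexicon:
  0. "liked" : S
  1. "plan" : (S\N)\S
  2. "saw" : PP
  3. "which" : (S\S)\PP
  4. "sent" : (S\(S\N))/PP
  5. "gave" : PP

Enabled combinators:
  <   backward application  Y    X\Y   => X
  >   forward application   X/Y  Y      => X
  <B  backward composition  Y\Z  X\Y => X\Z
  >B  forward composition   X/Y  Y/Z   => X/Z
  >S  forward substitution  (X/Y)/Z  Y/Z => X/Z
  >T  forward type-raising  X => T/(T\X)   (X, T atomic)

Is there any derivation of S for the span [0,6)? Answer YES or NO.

[0,6] S   <
  [0,4] S\N   <B
    [0,2] S\N   <
      [0,1] "liked" : S
      [1,2] "plan" : (S\N)\S
    [2,4] S\S   <
      [2,3] "saw" : PP
      [3,4] "which" : (S\S)\PP
  [4,6] S\(S\N)   >
    [4,5] "sent" : (S\(S\N))/PP
    [5,6] "gave" : PP

YES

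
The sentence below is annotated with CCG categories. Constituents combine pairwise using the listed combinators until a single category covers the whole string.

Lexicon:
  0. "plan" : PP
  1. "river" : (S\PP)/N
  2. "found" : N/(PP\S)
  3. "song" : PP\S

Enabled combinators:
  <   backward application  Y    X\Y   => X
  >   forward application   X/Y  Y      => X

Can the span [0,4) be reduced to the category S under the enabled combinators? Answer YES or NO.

[0,4] S   <
  [0,1] "plan" : PP
  [1,4] S\PP   >
    [1,2] "river" : (S\PP)/N
    [2,4] N   >
      [2,3] "found" : N/(PP\S)
      [3,4] "song" : PP\S

YES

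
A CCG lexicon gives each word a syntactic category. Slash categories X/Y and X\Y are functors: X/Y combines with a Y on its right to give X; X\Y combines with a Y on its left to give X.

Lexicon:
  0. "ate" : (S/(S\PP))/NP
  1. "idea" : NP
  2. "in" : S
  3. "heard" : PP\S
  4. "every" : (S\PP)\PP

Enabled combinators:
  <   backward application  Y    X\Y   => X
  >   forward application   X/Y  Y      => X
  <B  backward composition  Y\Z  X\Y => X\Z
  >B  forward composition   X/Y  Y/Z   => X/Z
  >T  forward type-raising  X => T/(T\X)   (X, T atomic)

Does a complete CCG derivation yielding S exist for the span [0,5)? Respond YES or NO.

[0,5] S   >
  [0,2] S/(S\PP)   >
    [0,1] "ate" : (S/(S\PP))/NP
    [1,2] "idea" : NP
  [2,5] S\PP   <
    [2,4] PP   <
      [2,3] "in" : S
      [3,4] "heard" : PP\S
    [4,5] "every" : (S\PP)\PP

YES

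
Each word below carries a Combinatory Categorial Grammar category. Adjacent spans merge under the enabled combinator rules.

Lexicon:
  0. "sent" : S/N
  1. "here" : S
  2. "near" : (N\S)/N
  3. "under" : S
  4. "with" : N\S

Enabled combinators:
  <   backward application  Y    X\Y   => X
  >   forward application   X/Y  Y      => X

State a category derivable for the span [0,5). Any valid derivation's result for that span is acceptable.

[0,5] S   >
  [0,1] "sent" : S/N
  [1,5] N   <
    [1,2] "here" : S
    [2,5] N\S   >
      [2,3] "near" : (N\S)/N
      [3,5] N   <
        [3,4] "under" : S
        [4,5] "with" : N\S

S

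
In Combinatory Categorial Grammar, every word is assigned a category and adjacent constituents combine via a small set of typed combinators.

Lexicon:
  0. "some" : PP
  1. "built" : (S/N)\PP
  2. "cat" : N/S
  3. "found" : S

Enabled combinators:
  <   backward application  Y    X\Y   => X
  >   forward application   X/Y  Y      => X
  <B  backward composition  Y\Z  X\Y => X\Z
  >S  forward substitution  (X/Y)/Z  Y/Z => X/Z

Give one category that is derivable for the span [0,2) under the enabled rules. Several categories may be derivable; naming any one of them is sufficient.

S/N

[0,4] S   >
  [0,2] S/N   <
    [0,1] "some" : PP
    [1,2] "built" : (S/N)\PP
  [2,4] N   >
    [2,3] "cat" : N/S
    [3,4] "found" : S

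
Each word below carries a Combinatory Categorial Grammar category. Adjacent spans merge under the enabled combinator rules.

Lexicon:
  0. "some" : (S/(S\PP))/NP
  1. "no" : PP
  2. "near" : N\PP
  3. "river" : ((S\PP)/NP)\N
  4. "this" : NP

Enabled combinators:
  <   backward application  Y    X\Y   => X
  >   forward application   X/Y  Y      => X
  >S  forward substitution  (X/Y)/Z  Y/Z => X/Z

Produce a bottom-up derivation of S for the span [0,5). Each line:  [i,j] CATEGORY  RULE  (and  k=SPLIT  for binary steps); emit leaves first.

[0,1] (S/(S\PP))/NP  lex  "some"
[1,2] PP  lex  "no"
[2,3] N\PP  lex  "near"
[1,3] N  <  k=2
[3,4] ((S\PP)/NP)\N  lex  "river"
[1,4] (S\PP)/NP  <  k=3
[0,4] S/NP  >S  k=1
[4,5] NP  lex  "this"
[0,5] S  >  k=4

[0,5] S   >
  [0,4] S/NP   >S
    [0,1] "some" : (S/(S\PP))/NP
    [1,4] (S\PP)/NP   <
      [1,3] N   <
        [1,2] "no" : PP
        [2,3] "near" : N\PP
      [3,4] "river" : ((S\PP)/NP)\N
  [4,5] "this" : NP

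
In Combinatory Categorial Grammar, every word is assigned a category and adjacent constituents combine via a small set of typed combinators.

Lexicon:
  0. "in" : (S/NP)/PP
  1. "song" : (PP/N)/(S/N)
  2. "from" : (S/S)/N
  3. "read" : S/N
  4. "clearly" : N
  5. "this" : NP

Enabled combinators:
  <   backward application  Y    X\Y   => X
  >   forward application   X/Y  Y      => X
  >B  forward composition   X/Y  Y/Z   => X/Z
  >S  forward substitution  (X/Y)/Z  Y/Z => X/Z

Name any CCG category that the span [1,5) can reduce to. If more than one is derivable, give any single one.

[0,6] S   >
  [0,5] S/NP   >
    [0,1] "in" : (S/NP)/PP
    [1,5] PP   >
      [1,4] PP/N   >
        [1,2] "song" : (PP/N)/(S/N)
        [2,4] S/N   >S
          [2,3] "from" : (S/S)/N
          [3,4] "read" : S/N
      [4,5] "clearly" : N
  [5,6] "this" : NP

PP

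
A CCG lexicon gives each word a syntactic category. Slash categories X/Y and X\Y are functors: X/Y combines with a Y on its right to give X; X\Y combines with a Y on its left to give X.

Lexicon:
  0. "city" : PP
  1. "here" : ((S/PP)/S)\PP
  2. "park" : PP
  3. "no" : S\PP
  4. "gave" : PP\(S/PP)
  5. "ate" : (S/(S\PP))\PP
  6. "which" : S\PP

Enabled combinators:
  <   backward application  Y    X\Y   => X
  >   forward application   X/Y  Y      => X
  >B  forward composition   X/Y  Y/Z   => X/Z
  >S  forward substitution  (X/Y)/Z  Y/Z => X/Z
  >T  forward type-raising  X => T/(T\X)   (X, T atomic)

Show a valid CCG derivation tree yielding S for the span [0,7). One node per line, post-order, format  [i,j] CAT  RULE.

[0,7] S   >
  [0,6] S/(S\PP)   <
    [0,5] PP   <
      [0,4] S/PP   >
        [0,2] (S/PP)/S   <
          [0,1] "city" : PP
          [1,2] "here" : ((S/PP)/S)\PP
        [2,4] S   <
          [2,3] "park" : PP
          [3,4] "no" : S\PP
      [4,5] "gave" : PP\(S/PP)
    [5,6] "ate" : (S/(S\PP))\PP
  [6,7] "which" : S\PP

[0,1] PP  lex  "city"
[1,2] ((S/PP)/S)\PP  lex  "here"
[0,2] (S/PP)/S  <  k=1
[2,3] PP  lex  "park"
[3,4] S\PP  lex  "no"
[2,4] S  <  k=3
[0,4] S/PP  >  k=2
[4,5] PP\(S/PP)  lex  "gave"
[0,5] PP  <  k=4
[5,6] (S/(S\PP))\PP  lex  "ate"
[0,6] S/(S\PP)  <  k=5
[6,7] S\PP  lex  "which"
[0,7] S  >  k=6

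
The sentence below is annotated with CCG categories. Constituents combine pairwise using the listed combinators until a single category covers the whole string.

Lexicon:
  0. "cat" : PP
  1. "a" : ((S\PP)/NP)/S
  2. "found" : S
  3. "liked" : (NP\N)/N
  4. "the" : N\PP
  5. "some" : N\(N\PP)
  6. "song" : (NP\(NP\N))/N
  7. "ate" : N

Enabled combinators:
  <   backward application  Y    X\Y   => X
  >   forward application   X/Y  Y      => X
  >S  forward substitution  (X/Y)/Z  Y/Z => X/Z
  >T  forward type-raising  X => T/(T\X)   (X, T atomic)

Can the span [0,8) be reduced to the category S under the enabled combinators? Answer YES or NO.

YES

[0,8] S   <
  [0,1] "cat" : PP
  [1,8] S\PP   >
    [1,3] (S\PP)/NP   >
      [1,2] "a" : ((S\PP)/NP)/S
      [2,3] "found" : S
    [3,8] NP   <
      [3,6] NP\N   >
        [3,4] "liked" : (NP\N)/N
        [4,6] N   <
          [4,5] "the" : N\PP
          [5,6] "some" : N\(N\PP)
      [6,8] NP\(NP\N)   >
        [6,7] "song" : (NP\(NP\N))/N
        [7,8] "ate" : N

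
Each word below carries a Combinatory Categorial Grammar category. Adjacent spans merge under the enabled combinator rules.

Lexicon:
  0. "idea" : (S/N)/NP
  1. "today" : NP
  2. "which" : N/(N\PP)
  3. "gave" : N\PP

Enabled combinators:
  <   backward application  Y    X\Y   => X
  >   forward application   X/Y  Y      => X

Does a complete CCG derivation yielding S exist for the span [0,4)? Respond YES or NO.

YES

[0,4] S   >
  [0,2] S/N   >
    [0,1] "idea" : (S/N)/NP
    [1,2] "today" : NP
  [2,4] N   >
    [2,3] "which" : N/(N\PP)
    [3,4] "gave" : N\PP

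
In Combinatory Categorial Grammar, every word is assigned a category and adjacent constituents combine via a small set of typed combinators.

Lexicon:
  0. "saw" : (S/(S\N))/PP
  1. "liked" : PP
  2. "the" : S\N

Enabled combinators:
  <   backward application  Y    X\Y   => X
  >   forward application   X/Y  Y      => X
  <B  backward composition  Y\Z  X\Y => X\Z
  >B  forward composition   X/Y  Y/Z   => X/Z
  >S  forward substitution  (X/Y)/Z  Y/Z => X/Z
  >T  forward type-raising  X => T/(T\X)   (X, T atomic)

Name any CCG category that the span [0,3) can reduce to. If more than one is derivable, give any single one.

S

[0,3] S   >
  [0,2] S/(S\N)   >
    [0,1] "saw" : (S/(S\N))/PP
    [1,2] "liked" : PP
  [2,3] "the" : S\N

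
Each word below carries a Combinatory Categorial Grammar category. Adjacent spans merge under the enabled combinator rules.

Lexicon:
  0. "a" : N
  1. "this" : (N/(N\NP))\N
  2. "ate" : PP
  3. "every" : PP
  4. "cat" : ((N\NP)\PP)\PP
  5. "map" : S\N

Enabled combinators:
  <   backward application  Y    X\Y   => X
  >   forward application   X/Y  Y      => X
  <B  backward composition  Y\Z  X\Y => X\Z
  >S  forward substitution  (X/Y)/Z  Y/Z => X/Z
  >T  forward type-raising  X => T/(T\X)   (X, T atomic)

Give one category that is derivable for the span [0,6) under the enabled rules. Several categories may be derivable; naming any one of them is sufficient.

S

[0,6] S   <
  [0,5] N   >
    [0,2] N/(N\NP)   <
      [0,1] "a" : N
      [1,2] "this" : (N/(N\NP))\N
    [2,5] N\NP   <
      [2,3] "ate" : PP
      [3,5] (N\NP)\PP   <
        [3,4] "every" : PP
        [4,5] "cat" : ((N\NP)\PP)\PP
  [5,6] "map" : S\N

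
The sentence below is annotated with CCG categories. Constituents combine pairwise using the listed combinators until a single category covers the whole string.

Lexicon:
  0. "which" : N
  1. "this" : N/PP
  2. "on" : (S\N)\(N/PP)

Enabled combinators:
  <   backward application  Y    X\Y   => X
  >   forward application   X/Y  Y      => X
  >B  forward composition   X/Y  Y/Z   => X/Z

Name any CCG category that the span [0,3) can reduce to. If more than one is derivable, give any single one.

S

[0,3] S   <
  [0,1] "which" : N
  [1,3] S\N   <
    [1,2] "this" : N/PP
    [2,3] "on" : (S\N)\(N/PP)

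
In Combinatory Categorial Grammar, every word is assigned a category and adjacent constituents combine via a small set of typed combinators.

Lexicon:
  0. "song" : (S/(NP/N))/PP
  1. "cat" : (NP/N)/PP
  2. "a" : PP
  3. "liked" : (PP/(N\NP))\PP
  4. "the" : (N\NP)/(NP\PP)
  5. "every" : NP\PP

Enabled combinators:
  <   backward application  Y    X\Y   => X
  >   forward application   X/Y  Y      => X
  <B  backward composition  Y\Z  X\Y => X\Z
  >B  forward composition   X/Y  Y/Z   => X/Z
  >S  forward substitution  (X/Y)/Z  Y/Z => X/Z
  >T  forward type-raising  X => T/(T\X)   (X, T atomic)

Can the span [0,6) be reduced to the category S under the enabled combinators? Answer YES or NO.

YES

[0,6] S   >
  [0,2] S/PP   >S
    [0,1] "song" : (S/(NP/N))/PP
    [1,2] "cat" : (NP/N)/PP
  [2,6] PP   >
    [2,4] PP/(N\NP)   <
      [2,3] "a" : PP
      [3,4] "liked" : (PP/(N\NP))\PP
    [4,6] N\NP   >
      [4,5] "the" : (N\NP)/(NP\PP)
      [5,6] "every" : NP\PP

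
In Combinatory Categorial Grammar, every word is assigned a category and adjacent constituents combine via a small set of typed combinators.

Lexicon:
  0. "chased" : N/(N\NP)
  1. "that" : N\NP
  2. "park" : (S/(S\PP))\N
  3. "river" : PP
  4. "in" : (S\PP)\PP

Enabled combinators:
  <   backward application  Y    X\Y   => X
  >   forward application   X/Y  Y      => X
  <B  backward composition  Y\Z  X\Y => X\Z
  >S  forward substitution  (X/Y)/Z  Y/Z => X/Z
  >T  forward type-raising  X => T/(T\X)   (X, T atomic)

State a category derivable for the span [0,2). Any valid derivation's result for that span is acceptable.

N

[0,5] S   >
  [0,3] S/(S\PP)   <
    [0,2] N   >
      [0,1] "chased" : N/(N\NP)
      [1,2] "that" : N\NP
    [2,3] "park" : (S/(S\PP))\N
  [3,5] S\PP   <
    [3,4] "river" : PP
    [4,5] "in" : (S\PP)\PP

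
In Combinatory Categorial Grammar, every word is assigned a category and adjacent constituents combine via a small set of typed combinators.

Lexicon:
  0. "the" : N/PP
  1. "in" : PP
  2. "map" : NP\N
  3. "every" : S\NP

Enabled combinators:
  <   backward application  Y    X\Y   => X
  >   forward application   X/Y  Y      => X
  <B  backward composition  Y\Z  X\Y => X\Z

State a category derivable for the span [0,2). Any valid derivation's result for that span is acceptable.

N

[0,4] S   <
  [0,3] NP   <
    [0,2] N   >
      [0,1] "the" : N/PP
      [1,2] "in" : PP
    [2,3] "map" : NP\N
  [3,4] "every" : S\NP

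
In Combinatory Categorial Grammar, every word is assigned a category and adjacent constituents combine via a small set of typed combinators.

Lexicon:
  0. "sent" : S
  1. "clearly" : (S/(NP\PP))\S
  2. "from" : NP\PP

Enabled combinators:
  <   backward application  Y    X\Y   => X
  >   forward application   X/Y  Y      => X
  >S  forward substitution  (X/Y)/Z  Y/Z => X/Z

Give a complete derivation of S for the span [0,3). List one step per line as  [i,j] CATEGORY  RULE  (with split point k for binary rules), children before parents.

[0,3] S   >
  [0,2] S/(NP\PP)   <
    [0,1] "sent" : S
    [1,2] "clearly" : (S/(NP\PP))\S
  [2,3] "from" : NP\PP

[0,1] S  lex  "sent"
[1,2] (S/(NP\PP))\S  lex  "clearly"
[0,2] S/(NP\PP)  <  k=1
[2,3] NP\PP  lex  "from"
[0,3] S  >  k=2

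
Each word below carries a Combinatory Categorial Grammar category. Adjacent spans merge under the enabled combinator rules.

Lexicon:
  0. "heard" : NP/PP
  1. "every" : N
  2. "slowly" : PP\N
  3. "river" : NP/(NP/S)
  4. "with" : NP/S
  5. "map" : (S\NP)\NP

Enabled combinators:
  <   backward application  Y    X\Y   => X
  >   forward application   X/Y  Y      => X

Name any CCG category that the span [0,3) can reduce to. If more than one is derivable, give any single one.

[0,6] S   <
  [0,3] NP   >
    [0,1] "heard" : NP/PP
    [1,3] PP   <
      [1,2] "every" : N
      [2,3] "slowly" : PP\N
  [3,6] S\NP   <
    [3,5] NP   >
      [3,4] "river" : NP/(NP/S)
      [4,5] "with" : NP/S
    [5,6] "map" : (S\NP)\NP

NP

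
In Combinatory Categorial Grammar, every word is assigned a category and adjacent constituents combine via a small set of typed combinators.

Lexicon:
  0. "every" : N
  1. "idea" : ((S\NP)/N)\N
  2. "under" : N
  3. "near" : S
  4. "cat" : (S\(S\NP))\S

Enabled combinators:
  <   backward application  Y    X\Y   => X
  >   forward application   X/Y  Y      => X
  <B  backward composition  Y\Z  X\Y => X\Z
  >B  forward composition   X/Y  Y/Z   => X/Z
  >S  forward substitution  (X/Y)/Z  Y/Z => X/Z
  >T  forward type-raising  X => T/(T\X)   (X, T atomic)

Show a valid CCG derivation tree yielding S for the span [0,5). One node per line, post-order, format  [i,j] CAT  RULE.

[0,5] S   <
  [0,3] S\NP   >
    [0,2] (S\NP)/N   <
      [0,1] "every" : N
      [1,2] "idea" : ((S\NP)/N)\N
    [2,3] "under" : N
  [3,5] S\(S\NP)   <
    [3,4] "near" : S
    [4,5] "cat" : (S\(S\NP))\S

[0,1] N  lex  "every"
[1,2] ((S\NP)/N)\N  lex  "idea"
[0,2] (S\NP)/N  <  k=1
[2,3] N  lex  "under"
[0,3] S\NP  >  k=2
[3,4] S  lex  "near"
[4,5] (S\(S\NP))\S  lex  "cat"
[3,5] S\(S\NP)  <  k=4
[0,5] S  <  k=3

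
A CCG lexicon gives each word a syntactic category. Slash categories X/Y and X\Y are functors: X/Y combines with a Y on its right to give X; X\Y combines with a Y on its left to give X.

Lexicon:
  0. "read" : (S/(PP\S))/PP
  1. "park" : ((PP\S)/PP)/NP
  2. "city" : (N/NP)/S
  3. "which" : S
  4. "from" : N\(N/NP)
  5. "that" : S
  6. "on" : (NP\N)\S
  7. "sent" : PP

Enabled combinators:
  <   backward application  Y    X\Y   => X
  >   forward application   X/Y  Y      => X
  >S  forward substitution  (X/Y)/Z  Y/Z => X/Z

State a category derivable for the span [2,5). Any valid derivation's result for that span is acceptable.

[0,8] S   >
  [0,7] S/PP   >S
    [0,1] "read" : (S/(PP\S))/PP
    [1,7] (PP\S)/PP   >
      [1,2] "park" : ((PP\S)/PP)/NP
      [2,7] NP   <
        [2,5] N   <
          [2,4] N/NP   >
            [2,3] "city" : (N/NP)/S
            [3,4] "which" : S
          [4,5] "from" : N\(N/NP)
        [5,7] NP\N   <
          [5,6] "that" : S
          [6,7] "on" : (NP\N)\S
  [7,8] "sent" : PP

N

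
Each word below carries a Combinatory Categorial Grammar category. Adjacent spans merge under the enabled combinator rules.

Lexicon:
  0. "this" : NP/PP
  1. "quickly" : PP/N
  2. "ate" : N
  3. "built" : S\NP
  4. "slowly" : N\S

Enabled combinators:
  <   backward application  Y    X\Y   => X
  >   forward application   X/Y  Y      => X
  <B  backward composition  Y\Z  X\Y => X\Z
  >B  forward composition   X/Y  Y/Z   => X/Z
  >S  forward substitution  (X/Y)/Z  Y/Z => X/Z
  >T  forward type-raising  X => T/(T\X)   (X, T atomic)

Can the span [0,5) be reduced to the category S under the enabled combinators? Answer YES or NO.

NO

NP/PP PP/N N S\NP N\S
CKY chart[0,5] = {N, N/(N\N), NP/(NP\N), PP/(PP\N), S/(S\N)}; S ∉ chart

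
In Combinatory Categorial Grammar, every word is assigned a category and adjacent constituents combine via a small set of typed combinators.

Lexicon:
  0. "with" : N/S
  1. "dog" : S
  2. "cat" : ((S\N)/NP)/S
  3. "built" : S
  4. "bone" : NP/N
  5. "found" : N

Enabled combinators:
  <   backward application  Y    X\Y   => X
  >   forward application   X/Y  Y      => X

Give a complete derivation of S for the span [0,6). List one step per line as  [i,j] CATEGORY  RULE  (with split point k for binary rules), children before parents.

[0,6] S   <
  [0,2] N   >
    [0,1] "with" : N/S
    [1,2] "dog" : S
  [2,6] S\N   >
    [2,4] (S\N)/NP   >
      [2,3] "cat" : ((S\N)/NP)/S
      [3,4] "built" : S
    [4,6] NP   >
      [4,5] "bone" : NP/N
      [5,6] "found" : N

[0,1] N/S  lex  "with"
[1,2] S  lex  "dog"
[0,2] N  >  k=1
[2,3] ((S\N)/NP)/S  lex  "cat"
[3,4] S  lex  "built"
[2,4] (S\N)/NP  >  k=3
[4,5] NP/N  lex  "bone"
[5,6] N  lex  "found"
[4,6] NP  >  k=5
[2,6] S\N  >  k=4
[0,6] S  <  k=2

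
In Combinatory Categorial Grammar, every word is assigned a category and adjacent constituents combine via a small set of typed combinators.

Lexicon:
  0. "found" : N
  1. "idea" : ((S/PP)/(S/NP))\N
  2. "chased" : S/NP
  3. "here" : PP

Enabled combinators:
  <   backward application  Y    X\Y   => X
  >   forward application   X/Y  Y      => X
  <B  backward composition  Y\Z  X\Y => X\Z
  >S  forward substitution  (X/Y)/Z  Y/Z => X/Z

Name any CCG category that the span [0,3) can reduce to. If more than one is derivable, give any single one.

S/PP

[0,4] S   >
  [0,3] S/PP   >
    [0,2] (S/PP)/(S/NP)   <
      [0,1] "found" : N
      [1,2] "idea" : ((S/PP)/(S/NP))\N
    [2,3] "chased" : S/NP
  [3,4] "here" : PP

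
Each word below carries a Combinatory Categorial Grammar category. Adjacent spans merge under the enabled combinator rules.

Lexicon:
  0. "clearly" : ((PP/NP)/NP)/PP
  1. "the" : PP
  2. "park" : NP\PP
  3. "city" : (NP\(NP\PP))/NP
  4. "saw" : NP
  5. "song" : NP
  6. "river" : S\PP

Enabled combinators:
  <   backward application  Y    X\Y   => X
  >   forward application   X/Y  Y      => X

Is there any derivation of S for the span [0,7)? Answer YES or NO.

YES

[0,7] S   <
  [0,6] PP   >
    [0,5] PP/NP   >
      [0,2] (PP/NP)/NP   >
        [0,1] "clearly" : ((PP/NP)/NP)/PP
        [1,2] "the" : PP
      [2,5] NP   <
        [2,3] "park" : NP\PP
        [3,5] NP\(NP\PP)   >
          [3,4] "city" : (NP\(NP\PP))/NP
          [4,5] "saw" : NP
    [5,6] "song" : NP
  [6,7] "river" : S\PP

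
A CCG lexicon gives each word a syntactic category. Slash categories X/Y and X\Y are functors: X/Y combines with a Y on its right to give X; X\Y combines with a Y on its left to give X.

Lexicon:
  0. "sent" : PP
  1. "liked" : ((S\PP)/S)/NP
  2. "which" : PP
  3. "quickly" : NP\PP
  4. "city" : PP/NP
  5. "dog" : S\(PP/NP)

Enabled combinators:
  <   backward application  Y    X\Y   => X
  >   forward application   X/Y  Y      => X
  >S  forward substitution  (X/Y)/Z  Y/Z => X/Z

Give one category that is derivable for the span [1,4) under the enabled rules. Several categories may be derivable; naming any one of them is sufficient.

[0,6] S   <
  [0,1] "sent" : PP
  [1,6] S\PP   >
    [1,4] (S\PP)/S   >
      [1,2] "liked" : ((S\PP)/S)/NP
      [2,4] NP   <
        [2,3] "which" : PP
        [3,4] "quickly" : NP\PP
    [4,6] S   <
      [4,5] "city" : PP/NP
      [5,6] "dog" : S\(PP/NP)

(S\PP)/S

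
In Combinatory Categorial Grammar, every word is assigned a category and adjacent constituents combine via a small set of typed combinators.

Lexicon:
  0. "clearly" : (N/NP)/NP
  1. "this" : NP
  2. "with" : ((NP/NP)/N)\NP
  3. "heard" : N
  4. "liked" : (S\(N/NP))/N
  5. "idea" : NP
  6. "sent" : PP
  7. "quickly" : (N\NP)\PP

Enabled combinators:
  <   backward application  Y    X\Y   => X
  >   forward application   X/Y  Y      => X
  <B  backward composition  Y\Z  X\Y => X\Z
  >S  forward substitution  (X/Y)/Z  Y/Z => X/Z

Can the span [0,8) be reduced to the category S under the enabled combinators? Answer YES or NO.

[0,8] S   <
  [0,4] N/NP   >S
    [0,1] "clearly" : (N/NP)/NP
    [1,4] NP/NP   >
      [1,3] (NP/NP)/N   <
        [1,2] "this" : NP
        [2,3] "with" : ((NP/NP)/N)\NP
      [3,4] "heard" : N
  [4,8] S\(N/NP)   >
    [4,5] "liked" : (S\(N/NP))/N
    [5,8] N   <
      [5,6] "idea" : NP
      [6,8] N\NP   <
        [6,7] "sent" : PP
        [7,8] "quickly" : (N\NP)\PP

YES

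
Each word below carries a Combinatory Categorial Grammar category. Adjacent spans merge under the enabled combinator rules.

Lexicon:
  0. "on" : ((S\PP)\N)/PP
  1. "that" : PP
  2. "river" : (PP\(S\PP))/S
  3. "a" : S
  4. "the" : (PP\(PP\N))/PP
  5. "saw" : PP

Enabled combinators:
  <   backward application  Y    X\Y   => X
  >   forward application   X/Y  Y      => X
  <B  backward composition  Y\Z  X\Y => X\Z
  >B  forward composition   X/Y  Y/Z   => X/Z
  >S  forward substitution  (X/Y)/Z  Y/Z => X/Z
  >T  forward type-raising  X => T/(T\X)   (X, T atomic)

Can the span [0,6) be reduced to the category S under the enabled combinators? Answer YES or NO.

NO

((S\PP)\N)/PP PP (PP\(S\PP))/S S (PP\(PP\N))/PP PP
CKY chart[0,6] = {N/(N\PP), NP/(NP\PP), PP, PP/(PP\PP), S/(S\PP)}; S ∉ chart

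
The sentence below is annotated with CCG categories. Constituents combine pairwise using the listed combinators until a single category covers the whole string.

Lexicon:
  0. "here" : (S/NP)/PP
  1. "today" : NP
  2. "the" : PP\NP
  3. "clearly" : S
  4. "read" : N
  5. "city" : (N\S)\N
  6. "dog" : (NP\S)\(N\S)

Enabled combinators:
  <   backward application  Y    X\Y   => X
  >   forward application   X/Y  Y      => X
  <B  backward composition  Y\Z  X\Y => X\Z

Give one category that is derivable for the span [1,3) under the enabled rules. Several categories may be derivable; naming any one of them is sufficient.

PP

[0,7] S   >
  [0,3] S/NP   >
    [0,1] "here" : (S/NP)/PP
    [1,3] PP   <
      [1,2] "today" : NP
      [2,3] "the" : PP\NP
  [3,7] NP   <
    [3,4] "clearly" : S
    [4,7] NP\S   <
      [4,6] N\S   <
        [4,5] "read" : N
        [5,6] "city" : (N\S)\N
      [6,7] "dog" : (NP\S)\(N\S)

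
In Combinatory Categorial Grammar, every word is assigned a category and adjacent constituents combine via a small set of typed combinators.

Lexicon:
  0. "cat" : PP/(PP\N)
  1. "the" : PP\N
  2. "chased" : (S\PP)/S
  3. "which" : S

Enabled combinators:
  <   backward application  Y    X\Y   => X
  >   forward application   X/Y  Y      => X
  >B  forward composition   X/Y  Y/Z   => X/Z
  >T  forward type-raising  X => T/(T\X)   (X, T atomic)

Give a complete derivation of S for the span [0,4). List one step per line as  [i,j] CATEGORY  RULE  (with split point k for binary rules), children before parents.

[0,1] PP/(PP\N)  lex  "cat"
[1,2] PP\N  lex  "the"
[0,2] PP  >  k=1
[2,3] (S\PP)/S  lex  "chased"
[3,4] S  lex  "which"
[2,4] S\PP  >  k=3
[0,4] S  <  k=2

[0,4] S   <
  [0,2] PP   >
    [0,1] "cat" : PP/(PP\N)
    [1,2] "the" : PP\N
  [2,4] S\PP   >
    [2,3] "chased" : (S\PP)/S
    [3,4] "which" : S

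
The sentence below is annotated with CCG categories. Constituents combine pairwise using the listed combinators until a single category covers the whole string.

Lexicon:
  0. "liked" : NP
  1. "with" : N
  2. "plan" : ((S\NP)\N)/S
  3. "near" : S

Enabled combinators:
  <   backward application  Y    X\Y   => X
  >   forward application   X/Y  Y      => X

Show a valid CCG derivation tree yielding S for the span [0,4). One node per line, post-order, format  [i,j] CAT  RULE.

[0,4] S   <
  [0,1] "liked" : NP
  [1,4] S\NP   <
    [1,2] "with" : N
    [2,4] (S\NP)\N   >
      [2,3] "plan" : ((S\NP)\N)/S
      [3,4] "near" : S

[0,1] NP  lex  "liked"
[1,2] N  lex  "with"
[2,3] ((S\NP)\N)/S  lex  "plan"
[3,4] S  lex  "near"
[2,4] (S\NP)\N  >  k=3
[1,4] S\NP  <  k=2
[0,4] S  <  k=1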